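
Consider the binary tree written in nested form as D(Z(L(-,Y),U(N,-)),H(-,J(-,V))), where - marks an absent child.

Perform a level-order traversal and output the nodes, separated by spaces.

D Z H L U J Y N V

Level-order visits nodes level by level from the root, left to right within each level.
Level 0: D
Level 1: Z, H
Level 2: L, U, J
Level 3: Y, N, V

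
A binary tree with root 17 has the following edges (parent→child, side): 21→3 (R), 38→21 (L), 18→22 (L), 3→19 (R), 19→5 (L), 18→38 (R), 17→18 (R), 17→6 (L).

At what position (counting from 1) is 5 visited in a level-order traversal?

9

Level-order visits nodes level by level from the root, left to right within each level.
Level 0: 17
Level 1: 6, 18
Level 2: 22, 38
Level 3: 21
Level 4: 3
Level 5: 19
Level 6: 5
Full level-order sequence: 17, 6, 18, 22, 38, 21, 3, 19, 5.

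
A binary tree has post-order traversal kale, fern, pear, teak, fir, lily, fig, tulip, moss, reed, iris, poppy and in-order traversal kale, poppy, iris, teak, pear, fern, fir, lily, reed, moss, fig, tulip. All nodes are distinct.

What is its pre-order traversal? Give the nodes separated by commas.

poppy, kale, iris, reed, lily, fir, teak, pear, fern, moss, tulip, fig

The last element of post-order is the root; it splits in-order into left and right subtrees.
Root poppy: left subtree has 1 node {kale}, right has 10 {iris, teak, pear, fern, fir, lily, reed, moss, fig, tulip}.
  Root iris: left subtree has 0 nodes { }, right has 9 {teak, pear, fern, fir, lily, reed, moss, fig, tulip}.
    Root reed: left subtree has 5 nodes {teak, pear, fern, fir, lily}, right has 3 {moss, fig, tulip}.
      Root lily: left subtree has 4 nodes {teak, pear, fern, fir}, right has 0 { }.
        Root fir: left subtree has 3 nodes {teak, pear, fern}, right has 0 { }.
          Root teak: left subtree has 0 nodes { }, right has 2 {pear, fern}.
            Root pear: left subtree has 0 nodes { }, right has 1 {fern}.
      Root moss: left subtree has 0 nodes { }, right has 2 {fig, tulip}.
        Root tulip: left subtree has 1 node {fig}, right has 0 { }.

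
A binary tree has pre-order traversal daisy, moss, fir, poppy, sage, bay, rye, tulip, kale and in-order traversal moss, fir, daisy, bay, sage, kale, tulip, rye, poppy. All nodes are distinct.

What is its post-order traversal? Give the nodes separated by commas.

fir, moss, bay, kale, tulip, rye, sage, poppy, daisy

The first element of pre-order is the root; it splits in-order into left and right subtrees.
Root daisy: left subtree has 2 nodes {moss, fir}, right has 6 {bay, sage, kale, tulip, rye, poppy}.
  Root moss: left subtree has 0 nodes { }, right has 1 {fir}.
  Root poppy: left subtree has 5 nodes {bay, sage, kale, tulip, rye}, right has 0 { }.
    Root sage: left subtree has 1 node {bay}, right has 3 {kale, tulip, rye}.
      Root rye: left subtree has 2 nodes {kale, tulip}, right has 0 { }.
        Root tulip: left subtree has 1 node {kale}, right has 0 { }.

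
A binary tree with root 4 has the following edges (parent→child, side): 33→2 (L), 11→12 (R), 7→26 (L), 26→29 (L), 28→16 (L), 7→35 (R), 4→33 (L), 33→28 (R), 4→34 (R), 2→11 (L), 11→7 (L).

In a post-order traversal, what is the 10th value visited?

Post-order visits the left subtree, then the right subtree, then the node.
At 4: go left to 33.
  At 33: go left to 2.
    At 2: go left to 11.
      At 11: go left to 7.
        At 7: go left to 26.
          At 26: go left to 29.
            29 is a leaf — visit 29.
          At 26: no right child.
          Visit 26.
        At 7: go right to 35.
          35 is a leaf — visit 35.
        Visit 7.
      At 11: go right to 12.
        12 is a leaf — visit 12.
      Visit 11.
    At 2: no right child.
    Visit 2.
  At 33: go right to 28.
    At 28: go left to 16.
      16 is a leaf — visit 16.
    At 28: no right child.
    Visit 28.
  Visit 33.
At 4: go right to 34.
  34 is a leaf — visit 34.
Visit 4.
Full post-order sequence: 29, 26, 35, 7, 12, 11, 2, 16, 28, 33, 34, 4.

33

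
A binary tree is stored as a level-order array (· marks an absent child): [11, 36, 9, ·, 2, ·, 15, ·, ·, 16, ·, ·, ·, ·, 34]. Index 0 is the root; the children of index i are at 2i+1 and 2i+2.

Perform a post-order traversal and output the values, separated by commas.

16, 2, 36, 34, 15, 9, 11

Post-order visits the left subtree, then the right subtree, then the node.
At 11: go left to 36.
  At 36: no left child.
  At 36: go right to 2.
    At 2: go left to 16.
      16 is a leaf — visit 16.
    At 2: no right child.
    Visit 2.
  Visit 36.
At 11: go right to 9.
  At 9: no left child.
  At 9: go right to 15.
    At 15: no left child.
    At 15: go right to 34.
      34 is a leaf — visit 34.
    Visit 15.
  Visit 9.
Visit 11.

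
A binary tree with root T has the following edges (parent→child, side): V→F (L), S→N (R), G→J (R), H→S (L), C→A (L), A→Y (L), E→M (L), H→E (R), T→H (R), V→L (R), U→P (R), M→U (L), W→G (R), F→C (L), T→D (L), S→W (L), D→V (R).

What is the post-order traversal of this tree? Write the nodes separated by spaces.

Post-order visits the left subtree, then the right subtree, then the node.
At T: go left to D.
  At D: no left child.
  At D: go right to V.
    At V: go left to F.
      At F: go left to C.
        At C: go left to A.
          At A: go left to Y.
            Y is a leaf — visit Y.
          At A: no right child.
          Visit A.
        At C: no right child.
        Visit C.
      At F: no right child.
      Visit F.
    At V: go right to L.
      L is a leaf — visit L.
    Visit V.
  Visit D.
At T: go right to H.
  At H: go left to S.
    At S: go left to W.
      At W: no left child.
      At W: go right to G.
        At G: no left child.
        At G: go right to J.
          J is a leaf — visit J.
        Visit G.
      Visit W.
    At S: go right to N.
      N is a leaf — visit N.
    Visit S.
  At H: go right to E.
    At E: go left to M.
      At M: go left to U.
        At U: no left child.
        At U: go right to P.
          P is a leaf — visit P.
        Visit U.
      At M: no right child.
      Visit M.
    At E: no right child.
    Visit E.
  Visit H.
Visit T.

Y A C F L V D J G W N S P U M E H T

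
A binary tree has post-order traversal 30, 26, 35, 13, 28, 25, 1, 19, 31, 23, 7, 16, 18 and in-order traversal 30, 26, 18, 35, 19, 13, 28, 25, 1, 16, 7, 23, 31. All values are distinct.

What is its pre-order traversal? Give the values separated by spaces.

18 26 30 16 19 35 1 25 28 13 7 23 31

The last element of post-order is the root; it splits in-order into left and right subtrees.
Root 18: left subtree has 2 nodes {30, 26}, right has 10 {35, 19, 13, 28, 25, 1, 16, 7, 23, 31}.
  Root 26: left subtree has 1 node {30}, right has 0 { }.
  Root 16: left subtree has 6 nodes {35, 19, 13, 28, 25, 1}, right has 3 {7, 23, 31}.
    Root 19: left subtree has 1 node {35}, right has 4 {13, 28, 25, 1}.
      Root 1: left subtree has 3 nodes {13, 28, 25}, right has 0 { }.
        Root 25: left subtree has 2 nodes {13, 28}, right has 0 { }.
          Root 28: left subtree has 1 node {13}, right has 0 { }.
    Root 7: left subtree has 0 nodes { }, right has 2 {23, 31}.
      Root 23: left subtree has 0 nodes { }, right has 1 {31}.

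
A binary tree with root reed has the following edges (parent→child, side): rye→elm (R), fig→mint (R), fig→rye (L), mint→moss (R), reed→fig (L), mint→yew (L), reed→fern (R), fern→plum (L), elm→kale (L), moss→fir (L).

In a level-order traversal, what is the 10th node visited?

Level-order visits nodes level by level from the root, left to right within each level.
Level 0: reed
Level 1: fig, fern
Level 2: rye, mint, plum
Level 3: elm, yew, moss
Level 4: kale, fir
Full level-order sequence: reed, fig, fern, rye, mint, plum, elm, yew, moss, kale, fir.

kale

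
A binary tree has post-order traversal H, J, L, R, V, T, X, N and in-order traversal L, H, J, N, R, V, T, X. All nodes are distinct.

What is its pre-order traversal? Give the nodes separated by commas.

N, L, J, H, X, T, V, R

The last element of post-order is the root; it splits in-order into left and right subtrees.
Root N: left subtree has 3 nodes {L, H, J}, right has 4 {R, V, T, X}.
  Root L: left subtree has 0 nodes { }, right has 2 {H, J}.
    Root J: left subtree has 1 node {H}, right has 0 { }.
  Root X: left subtree has 3 nodes {R, V, T}, right has 0 { }.
    Root T: left subtree has 2 nodes {R, V}, right has 0 { }.
      Root V: left subtree has 1 node {R}, right has 0 { }.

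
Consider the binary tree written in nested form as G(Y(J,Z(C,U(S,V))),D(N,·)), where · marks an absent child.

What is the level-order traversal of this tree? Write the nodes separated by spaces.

G Y D J Z N C U S V

Level-order visits nodes level by level from the root, left to right within each level.
Level 0: G
Level 1: Y, D
Level 2: J, Z, N
Level 3: C, U
Level 4: S, V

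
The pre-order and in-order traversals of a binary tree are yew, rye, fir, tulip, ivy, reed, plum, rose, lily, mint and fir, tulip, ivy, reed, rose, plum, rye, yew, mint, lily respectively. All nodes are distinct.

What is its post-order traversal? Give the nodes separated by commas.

rose, plum, reed, ivy, tulip, fir, rye, mint, lily, yew

The first element of pre-order is the root; it splits in-order into left and right subtrees.
Root yew: left subtree has 7 nodes {fir, tulip, ivy, reed, rose, plum, rye}, right has 2 {mint, lily}.
  Root rye: left subtree has 6 nodes {fir, tulip, ivy, reed, rose, plum}, right has 0 { }.
    Root fir: left subtree has 0 nodes { }, right has 5 {tulip, ivy, reed, rose, plum}.
      Root tulip: left subtree has 0 nodes { }, right has 4 {ivy, reed, rose, plum}.
        Root ivy: left subtree has 0 nodes { }, right has 3 {reed, rose, plum}.
          Root reed: left subtree has 0 nodes { }, right has 2 {rose, plum}.
            Root plum: left subtree has 1 node {rose}, right has 0 { }.
  Root lily: left subtree has 1 node {mint}, right has 0 { }.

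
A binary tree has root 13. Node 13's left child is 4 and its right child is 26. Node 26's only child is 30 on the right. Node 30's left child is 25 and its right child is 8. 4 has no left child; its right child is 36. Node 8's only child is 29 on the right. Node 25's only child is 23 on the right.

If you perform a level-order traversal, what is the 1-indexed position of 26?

Level-order visits nodes level by level from the root, left to right within each level.
Level 0: 13
Level 1: 4, 26
Level 2: 36, 30
Level 3: 25, 8
Level 4: 23, 29
Full level-order sequence: 13, 4, 26, 36, 30, 25, 8, 23, 29.

3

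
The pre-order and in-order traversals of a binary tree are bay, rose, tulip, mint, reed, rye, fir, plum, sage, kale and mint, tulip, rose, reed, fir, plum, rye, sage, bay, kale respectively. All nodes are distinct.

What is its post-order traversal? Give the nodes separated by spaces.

mint tulip plum fir sage rye reed rose kale bay

The first element of pre-order is the root; it splits in-order into left and right subtrees.
Root bay: left subtree has 8 nodes {mint, tulip, rose, reed, fir, plum, rye, sage}, right has 1 {kale}.
  Root rose: left subtree has 2 nodes {mint, tulip}, right has 5 {reed, fir, plum, rye, sage}.
    Root tulip: left subtree has 1 node {mint}, right has 0 { }.
    Root reed: left subtree has 0 nodes { }, right has 4 {fir, plum, rye, sage}.
      Root rye: left subtree has 2 nodes {fir, plum}, right has 1 {sage}.
        Root fir: left subtree has 0 nodes { }, right has 1 {plum}.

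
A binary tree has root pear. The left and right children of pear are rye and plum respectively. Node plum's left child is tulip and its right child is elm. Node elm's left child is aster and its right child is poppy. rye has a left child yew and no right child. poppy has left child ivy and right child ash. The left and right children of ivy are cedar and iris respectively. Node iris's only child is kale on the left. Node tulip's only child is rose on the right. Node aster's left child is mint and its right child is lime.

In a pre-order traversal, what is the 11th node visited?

Pre-order visits the node, then its left subtree, then its right subtree.
Visit pear.
At pear: go left to rye.
  Visit rye.
  At rye: go left to yew.
    yew is a leaf — visit yew.
  At rye: no right child.
At pear: go right to plum.
  Visit plum.
  At plum: go left to tulip.
    Visit tulip.
    At tulip: no left child.
    At tulip: go right to rose.
      rose is a leaf — visit rose.
  At plum: go right to elm.
    Visit elm.
    At elm: go left to aster.
      Visit aster.
      At aster: go left to mint.
        mint is a leaf — visit mint.
      At aster: go right to lime.
        lime is a leaf — visit lime.
    At elm: go right to poppy.
      Visit poppy.
      At poppy: go left to ivy.
        Visit ivy.
        At ivy: go left to cedar.
          cedar is a leaf — visit cedar.
        At ivy: go right to iris.
          Visit iris.
          At iris: go left to kale.
            kale is a leaf — visit kale.
          At iris: no right child.
      At poppy: go right to ash.
        ash is a leaf — visit ash.
Full pre-order sequence: pear, rye, yew, plum, tulip, rose, elm, aster, mint, lime, poppy, ivy, cedar, iris, kale, ash.

poppy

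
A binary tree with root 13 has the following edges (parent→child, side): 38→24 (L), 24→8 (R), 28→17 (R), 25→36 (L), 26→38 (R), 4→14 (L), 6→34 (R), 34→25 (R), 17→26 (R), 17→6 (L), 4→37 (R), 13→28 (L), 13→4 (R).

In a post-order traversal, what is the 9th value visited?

17

Post-order visits the left subtree, then the right subtree, then the node.
At 13: go left to 28.
  At 28: no left child.
  At 28: go right to 17.
    At 17: go left to 6.
      At 6: no left child.
      At 6: go right to 34.
        At 34: no left child.
        At 34: go right to 25.
          At 25: go left to 36.
            36 is a leaf — visit 36.
          At 25: no right child.
          Visit 25.
        Visit 34.
      Visit 6.
    At 17: go right to 26.
      At 26: no left child.
      At 26: go right to 38.
        At 38: go left to 24.
          At 24: no left child.
          At 24: go right to 8.
            8 is a leaf — visit 8.
          Visit 24.
        At 38: no right child.
        Visit 38.
      Visit 26.
    Visit 17.
  Visit 28.
At 13: go right to 4.
  At 4: go left to 14.
    14 is a leaf — visit 14.
  At 4: go right to 37.
    37 is a leaf — visit 37.
  Visit 4.
Visit 13.
Full post-order sequence: 36, 25, 34, 6, 8, 24, 38, 26, 17, 28, 14, 37, 4, 13.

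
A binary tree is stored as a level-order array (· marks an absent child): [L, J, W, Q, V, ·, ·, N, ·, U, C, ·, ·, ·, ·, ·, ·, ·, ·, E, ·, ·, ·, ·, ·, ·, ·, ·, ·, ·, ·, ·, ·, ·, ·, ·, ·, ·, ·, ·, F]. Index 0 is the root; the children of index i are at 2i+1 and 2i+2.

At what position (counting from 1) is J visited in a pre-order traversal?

2

Pre-order visits the node, then its left subtree, then its right subtree.
Visit L.
At L: go left to J.
  Visit J.
  At J: go left to Q.
    Visit Q.
    At Q: go left to N.
      N is a leaf — visit N.
    At Q: no right child.
  At J: go right to V.
    Visit V.
    At V: go left to U.
      Visit U.
      At U: go left to E.
        Visit E.
        At E: no left child.
        At E: go right to F.
          F is a leaf — visit F.
      At U: no right child.
    At V: go right to C.
      C is a leaf — visit C.
At L: go right to W.
  W is a leaf — visit W.
Full pre-order sequence: L, J, Q, N, V, U, E, F, C, W.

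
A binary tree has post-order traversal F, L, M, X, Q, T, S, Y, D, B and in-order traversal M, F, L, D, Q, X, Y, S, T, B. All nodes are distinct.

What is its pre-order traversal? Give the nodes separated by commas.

The last element of post-order is the root; it splits in-order into left and right subtrees.
Root B: left subtree has 9 nodes {M, F, L, D, Q, X, Y, S, T}, right has 0 { }.
  Root D: left subtree has 3 nodes {M, F, L}, right has 5 {Q, X, Y, S, T}.
    Root M: left subtree has 0 nodes { }, right has 2 {F, L}.
      Root L: left subtree has 1 node {F}, right has 0 { }.
    Root Y: left subtree has 2 nodes {Q, X}, right has 2 {S, T}.
      Root Q: left subtree has 0 nodes { }, right has 1 {X}.
      Root S: left subtree has 0 nodes { }, right has 1 {T}.

B, D, M, L, F, Y, Q, X, S, T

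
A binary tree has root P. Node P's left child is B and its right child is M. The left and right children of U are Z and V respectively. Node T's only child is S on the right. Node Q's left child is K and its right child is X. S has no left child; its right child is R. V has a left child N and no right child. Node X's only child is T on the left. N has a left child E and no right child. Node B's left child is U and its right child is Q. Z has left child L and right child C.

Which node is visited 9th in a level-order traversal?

Level-order visits nodes level by level from the root, left to right within each level.
Level 0: P
Level 1: B, M
Level 2: U, Q
Level 3: Z, V, K, X
Level 4: L, C, N, T
Level 5: E, S
Level 6: R
Full level-order sequence: P, B, M, U, Q, Z, V, K, X, L, C, N, T, E, S, R.

X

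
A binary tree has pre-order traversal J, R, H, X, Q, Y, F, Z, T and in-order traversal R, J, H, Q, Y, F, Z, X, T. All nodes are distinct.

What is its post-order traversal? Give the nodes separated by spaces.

The first element of pre-order is the root; it splits in-order into left and right subtrees.
Root J: left subtree has 1 node {R}, right has 7 {H, Q, Y, F, Z, X, T}.
  Root H: left subtree has 0 nodes { }, right has 6 {Q, Y, F, Z, X, T}.
    Root X: left subtree has 4 nodes {Q, Y, F, Z}, right has 1 {T}.
      Root Q: left subtree has 0 nodes { }, right has 3 {Y, F, Z}.
        Root Y: left subtree has 0 nodes { }, right has 2 {F, Z}.
          Root F: left subtree has 0 nodes { }, right has 1 {Z}.

R Z F Y Q T X H J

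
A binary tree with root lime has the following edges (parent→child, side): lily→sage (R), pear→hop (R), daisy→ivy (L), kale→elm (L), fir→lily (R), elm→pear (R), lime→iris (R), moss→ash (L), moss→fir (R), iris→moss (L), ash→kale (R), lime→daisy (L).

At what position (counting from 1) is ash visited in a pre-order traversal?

Pre-order visits the node, then its left subtree, then its right subtree.
Visit lime.
At lime: go left to daisy.
  Visit daisy.
  At daisy: go left to ivy.
    ivy is a leaf — visit ivy.
  At daisy: no right child.
At lime: go right to iris.
  Visit iris.
  At iris: go left to moss.
    Visit moss.
    At moss: go left to ash.
      Visit ash.
      At ash: no left child.
      At ash: go right to kale.
        Visit kale.
        At kale: go left to elm.
          Visit elm.
          At elm: no left child.
          At elm: go right to pear.
            Visit pear.
            At pear: no left child.
            At pear: go right to hop.
              hop is a leaf — visit hop.
        At kale: no right child.
    At moss: go right to fir.
      Visit fir.
      At fir: no left child.
      At fir: go right to lily.
        Visit lily.
        At lily: no left child.
        At lily: go right to sage.
          sage is a leaf — visit sage.
  At iris: no right child.
Full pre-order sequence: lime, daisy, ivy, iris, moss, ash, kale, elm, pear, hop, fir, lily, sage.

6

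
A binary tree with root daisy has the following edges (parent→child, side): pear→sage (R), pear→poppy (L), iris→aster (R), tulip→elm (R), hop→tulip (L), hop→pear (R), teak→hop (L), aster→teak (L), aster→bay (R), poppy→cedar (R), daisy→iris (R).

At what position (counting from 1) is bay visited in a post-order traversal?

Post-order visits the left subtree, then the right subtree, then the node.
At daisy: no left child.
At daisy: go right to iris.
  At iris: no left child.
  At iris: go right to aster.
    At aster: go left to teak.
      At teak: go left to hop.
        At hop: go left to tulip.
          At tulip: no left child.
          At tulip: go right to elm.
            elm is a leaf — visit elm.
          Visit tulip.
        At hop: go right to pear.
          At pear: go left to poppy.
            At poppy: no left child.
            At poppy: go right to cedar.
              cedar is a leaf — visit cedar.
            Visit poppy.
          At pear: go right to sage.
            sage is a leaf — visit sage.
          Visit pear.
        Visit hop.
      At teak: no right child.
      Visit teak.
    At aster: go right to bay.
      bay is a leaf — visit bay.
    Visit aster.
  Visit iris.
Visit daisy.
Full post-order sequence: elm, tulip, cedar, poppy, sage, pear, hop, teak, bay, aster, iris, daisy.

9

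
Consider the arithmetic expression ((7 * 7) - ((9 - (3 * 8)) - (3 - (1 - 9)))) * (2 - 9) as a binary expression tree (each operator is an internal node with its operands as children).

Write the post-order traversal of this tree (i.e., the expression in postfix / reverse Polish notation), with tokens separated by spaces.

Post-order on an expression tree gives postfix notation: for each operator, emit left operand, right operand, then the operator.

7 7 * 9 3 8 * - 3 1 9 - - - - 2 9 - *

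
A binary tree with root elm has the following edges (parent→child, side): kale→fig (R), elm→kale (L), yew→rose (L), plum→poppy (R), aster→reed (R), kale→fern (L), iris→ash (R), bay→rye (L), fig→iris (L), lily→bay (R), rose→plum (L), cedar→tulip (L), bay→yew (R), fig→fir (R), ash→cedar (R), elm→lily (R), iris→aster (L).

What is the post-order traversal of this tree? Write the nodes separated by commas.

fern, reed, aster, tulip, cedar, ash, iris, fir, fig, kale, rye, poppy, plum, rose, yew, bay, lily, elm

Post-order visits the left subtree, then the right subtree, then the node.
At elm: go left to kale.
  At kale: go left to fern.
    fern is a leaf — visit fern.
  At kale: go right to fig.
    At fig: go left to iris.
      At iris: go left to aster.
        At aster: no left child.
        At aster: go right to reed.
          reed is a leaf — visit reed.
        Visit aster.
      At iris: go right to ash.
        At ash: no left child.
        At ash: go right to cedar.
          At cedar: go left to tulip.
            tulip is a leaf — visit tulip.
          At cedar: no right child.
          Visit cedar.
        Visit ash.
      Visit iris.
    At fig: go right to fir.
      fir is a leaf — visit fir.
    Visit fig.
  Visit kale.
At elm: go right to lily.
  At lily: no left child.
  At lily: go right to bay.
    At bay: go left to rye.
      rye is a leaf — visit rye.
    At bay: go right to yew.
      At yew: go left to rose.
        At rose: go left to plum.
          At plum: no left child.
          At plum: go right to poppy.
            poppy is a leaf — visit poppy.
          Visit plum.
        At rose: no right child.
        Visit rose.
      At yew: no right child.
      Visit yew.
    Visit bay.
  Visit lily.
Visit elm.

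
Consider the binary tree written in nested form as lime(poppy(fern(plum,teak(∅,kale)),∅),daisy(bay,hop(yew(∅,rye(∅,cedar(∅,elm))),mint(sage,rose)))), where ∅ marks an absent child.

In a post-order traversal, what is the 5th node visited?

Post-order visits the left subtree, then the right subtree, then the node.
At lime: go left to poppy.
  At poppy: go left to fern.
    At fern: go left to plum.
      plum is a leaf — visit plum.
    At fern: go right to teak.
      At teak: no left child.
      At teak: go right to kale.
        kale is a leaf — visit kale.
      Visit teak.
    Visit fern.
  At poppy: no right child.
  Visit poppy.
At lime: go right to daisy.
  At daisy: go left to bay.
    bay is a leaf — visit bay.
  At daisy: go right to hop.
    At hop: go left to yew.
      At yew: no left child.
      At yew: go right to rye.
        At rye: no left child.
        At rye: go right to cedar.
          At cedar: no left child.
          At cedar: go right to elm.
            elm is a leaf — visit elm.
          Visit cedar.
        Visit rye.
      Visit yew.
    At hop: go right to mint.
      At mint: go left to sage.
        sage is a leaf — visit sage.
      At mint: go right to rose.
        rose is a leaf — visit rose.
      Visit mint.
    Visit hop.
  Visit daisy.
Visit lime.
Full post-order sequence: plum, kale, teak, fern, poppy, bay, elm, cedar, rye, yew, sage, rose, mint, hop, daisy, lime.

poppy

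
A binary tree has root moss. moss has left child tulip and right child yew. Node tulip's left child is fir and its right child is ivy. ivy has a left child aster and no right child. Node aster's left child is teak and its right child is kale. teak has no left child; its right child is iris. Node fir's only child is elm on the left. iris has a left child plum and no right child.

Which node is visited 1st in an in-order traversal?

In-order visits the left subtree, then the node, then the right subtree.
At moss: go left to tulip.
  At tulip: go left to fir.
    At fir: go left to elm.
      elm is a leaf — visit elm.
    Visit fir.
    At fir: no right child.
  Visit tulip.
  At tulip: go right to ivy.
    At ivy: go left to aster.
      At aster: go left to teak.
        At teak: no left child.
        Visit teak.
        At teak: go right to iris.
          At iris: go left to plum.
            plum is a leaf — visit plum.
          Visit iris.
          At iris: no right child.
      Visit aster.
      At aster: go right to kale.
        kale is a leaf — visit kale.
    Visit ivy.
    At ivy: no right child.
Visit moss.
At moss: go right to yew.
  yew is a leaf — visit yew.
Full in-order sequence: elm, fir, tulip, teak, plum, iris, aster, kale, ivy, moss, yew.

elm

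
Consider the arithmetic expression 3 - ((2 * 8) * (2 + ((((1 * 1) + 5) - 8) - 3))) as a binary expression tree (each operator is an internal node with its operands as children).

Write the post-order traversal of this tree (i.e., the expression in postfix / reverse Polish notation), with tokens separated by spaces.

3 2 8 * 2 1 1 * 5 + 8 - 3 - + * -

Post-order on an expression tree gives postfix notation: for each operator, emit left operand, right operand, then the operator.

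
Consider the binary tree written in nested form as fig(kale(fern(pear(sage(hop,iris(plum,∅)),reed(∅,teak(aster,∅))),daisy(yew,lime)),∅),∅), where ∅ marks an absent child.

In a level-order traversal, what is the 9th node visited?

lime

Level-order visits nodes level by level from the root, left to right within each level.
Level 0: fig
Level 1: kale
Level 2: fern
Level 3: pear, daisy
Level 4: sage, reed, yew, lime
Level 5: hop, iris, teak
Level 6: plum, aster
Full level-order sequence: fig, kale, fern, pear, daisy, sage, reed, yew, lime, hop, iris, teak, plum, aster.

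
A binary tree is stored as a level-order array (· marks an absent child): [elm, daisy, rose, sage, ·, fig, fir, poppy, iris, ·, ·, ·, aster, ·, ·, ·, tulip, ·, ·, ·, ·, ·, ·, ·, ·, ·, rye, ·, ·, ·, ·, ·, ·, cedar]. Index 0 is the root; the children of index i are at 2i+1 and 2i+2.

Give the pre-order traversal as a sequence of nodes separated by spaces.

elm daisy sage poppy tulip cedar iris rose fig aster rye fir

Pre-order visits the node, then its left subtree, then its right subtree.
Visit elm.
At elm: go left to daisy.
  Visit daisy.
  At daisy: go left to sage.
    Visit sage.
    At sage: go left to poppy.
      Visit poppy.
      At poppy: no left child.
      At poppy: go right to tulip.
        Visit tulip.
        At tulip: go left to cedar.
          cedar is a leaf — visit cedar.
        At tulip: no right child.
    At sage: go right to iris.
      iris is a leaf — visit iris.
  At daisy: no right child.
At elm: go right to rose.
  Visit rose.
  At rose: go left to fig.
    Visit fig.
    At fig: no left child.
    At fig: go right to aster.
      Visit aster.
      At aster: no left child.
      At aster: go right to rye.
        rye is a leaf — visit rye.
  At rose: go right to fir.
    fir is a leaf — visit fir.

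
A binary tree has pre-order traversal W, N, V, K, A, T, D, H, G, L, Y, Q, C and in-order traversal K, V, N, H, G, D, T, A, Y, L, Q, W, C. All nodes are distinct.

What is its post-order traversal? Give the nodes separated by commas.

K, V, G, H, D, T, Y, Q, L, A, N, C, W

The first element of pre-order is the root; it splits in-order into left and right subtrees.
Root W: left subtree has 11 nodes {K, V, N, H, G, D, T, A, Y, L, Q}, right has 1 {C}.
  Root N: left subtree has 2 nodes {K, V}, right has 8 {H, G, D, T, A, Y, L, Q}.
    Root V: left subtree has 1 node {K}, right has 0 { }.
    Root A: left subtree has 4 nodes {H, G, D, T}, right has 3 {Y, L, Q}.
      Root T: left subtree has 3 nodes {H, G, D}, right has 0 { }.
        Root D: left subtree has 2 nodes {H, G}, right has 0 { }.
          Root H: left subtree has 0 nodes { }, right has 1 {G}.
      Root L: left subtree has 1 node {Y}, right has 1 {Q}.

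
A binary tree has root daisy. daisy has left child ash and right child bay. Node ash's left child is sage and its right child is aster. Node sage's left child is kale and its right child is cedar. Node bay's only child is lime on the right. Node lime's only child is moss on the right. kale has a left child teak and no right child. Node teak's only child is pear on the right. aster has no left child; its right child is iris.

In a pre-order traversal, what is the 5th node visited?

Pre-order visits the node, then its left subtree, then its right subtree.
Visit daisy.
At daisy: go left to ash.
  Visit ash.
  At ash: go left to sage.
    Visit sage.
    At sage: go left to kale.
      Visit kale.
      At kale: go left to teak.
        Visit teak.
        At teak: no left child.
        At teak: go right to pear.
          pear is a leaf — visit pear.
      At kale: no right child.
    At sage: go right to cedar.
      cedar is a leaf — visit cedar.
  At ash: go right to aster.
    Visit aster.
    At aster: no left child.
    At aster: go right to iris.
      iris is a leaf — visit iris.
At daisy: go right to bay.
  Visit bay.
  At bay: no left child.
  At bay: go right to lime.
    Visit lime.
    At lime: no left child.
    At lime: go right to moss.
      moss is a leaf — visit moss.
Full pre-order sequence: daisy, ash, sage, kale, teak, pear, cedar, aster, iris, bay, lime, moss.

teak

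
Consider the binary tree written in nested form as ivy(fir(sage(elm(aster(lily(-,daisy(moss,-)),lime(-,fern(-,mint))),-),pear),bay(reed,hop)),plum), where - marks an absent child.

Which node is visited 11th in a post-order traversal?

reed

Post-order visits the left subtree, then the right subtree, then the node.
At ivy: go left to fir.
  At fir: go left to sage.
    At sage: go left to elm.
      At elm: go left to aster.
        At aster: go left to lily.
          At lily: no left child.
          At lily: go right to daisy.
            At daisy: go left to moss.
              moss is a leaf — visit moss.
            At daisy: no right child.
            Visit daisy.
          Visit lily.
        At aster: go right to lime.
          At lime: no left child.
          At lime: go right to fern.
            At fern: no left child.
            At fern: go right to mint.
              mint is a leaf — visit mint.
            Visit fern.
          Visit lime.
        Visit aster.
      At elm: no right child.
      Visit elm.
    At sage: go right to pear.
      pear is a leaf — visit pear.
    Visit sage.
  At fir: go right to bay.
    At bay: go left to reed.
      reed is a leaf — visit reed.
    At bay: go right to hop.
      hop is a leaf — visit hop.
    Visit bay.
  Visit fir.
At ivy: go right to plum.
  plum is a leaf — visit plum.
Visit ivy.
Full post-order sequence: moss, daisy, lily, mint, fern, lime, aster, elm, pear, sage, reed, hop, bay, fir, plum, ivy.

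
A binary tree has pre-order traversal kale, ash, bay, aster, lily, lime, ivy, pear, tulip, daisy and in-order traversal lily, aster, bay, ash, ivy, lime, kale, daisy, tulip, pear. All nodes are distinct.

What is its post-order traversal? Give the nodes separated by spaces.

lily aster bay ivy lime ash daisy tulip pear kale

The first element of pre-order is the root; it splits in-order into left and right subtrees.
Root kale: left subtree has 6 nodes {lily, aster, bay, ash, ivy, lime}, right has 3 {daisy, tulip, pear}.
  Root ash: left subtree has 3 nodes {lily, aster, bay}, right has 2 {ivy, lime}.
    Root bay: left subtree has 2 nodes {lily, aster}, right has 0 { }.
      Root aster: left subtree has 1 node {lily}, right has 0 { }.
    Root lime: left subtree has 1 node {ivy}, right has 0 { }.
  Root pear: left subtree has 2 nodes {daisy, tulip}, right has 0 { }.
    Root tulip: left subtree has 1 node {daisy}, right has 0 { }.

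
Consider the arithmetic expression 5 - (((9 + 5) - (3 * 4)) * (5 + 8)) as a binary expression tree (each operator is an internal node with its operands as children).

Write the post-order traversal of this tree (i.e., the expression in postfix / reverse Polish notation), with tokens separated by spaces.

5 9 5 + 3 4 * - 5 8 + * -

Post-order on an expression tree gives postfix notation: for each operator, emit left operand, right operand, then the operator.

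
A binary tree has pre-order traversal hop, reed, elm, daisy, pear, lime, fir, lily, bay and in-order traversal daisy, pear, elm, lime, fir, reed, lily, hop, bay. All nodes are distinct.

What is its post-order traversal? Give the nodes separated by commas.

The first element of pre-order is the root; it splits in-order into left and right subtrees.
Root hop: left subtree has 7 nodes {daisy, pear, elm, lime, fir, reed, lily}, right has 1 {bay}.
  Root reed: left subtree has 5 nodes {daisy, pear, elm, lime, fir}, right has 1 {lily}.
    Root elm: left subtree has 2 nodes {daisy, pear}, right has 2 {lime, fir}.
      Root daisy: left subtree has 0 nodes { }, right has 1 {pear}.
      Root lime: left subtree has 0 nodes { }, right has 1 {fir}.

pear, daisy, fir, lime, elm, lily, reed, bay, hop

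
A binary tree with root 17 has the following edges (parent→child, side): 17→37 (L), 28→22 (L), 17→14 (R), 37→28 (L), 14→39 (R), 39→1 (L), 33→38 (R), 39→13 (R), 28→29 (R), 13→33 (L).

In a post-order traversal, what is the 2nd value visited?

29

Post-order visits the left subtree, then the right subtree, then the node.
At 17: go left to 37.
  At 37: go left to 28.
    At 28: go left to 22.
      22 is a leaf — visit 22.
    At 28: go right to 29.
      29 is a leaf — visit 29.
    Visit 28.
  At 37: no right child.
  Visit 37.
At 17: go right to 14.
  At 14: no left child.
  At 14: go right to 39.
    At 39: go left to 1.
      1 is a leaf — visit 1.
    At 39: go right to 13.
      At 13: go left to 33.
        At 33: no left child.
        At 33: go right to 38.
          38 is a leaf — visit 38.
        Visit 33.
      At 13: no right child.
      Visit 13.
    Visit 39.
  Visit 14.
Visit 17.
Full post-order sequence: 22, 29, 28, 37, 1, 38, 33, 13, 39, 14, 17.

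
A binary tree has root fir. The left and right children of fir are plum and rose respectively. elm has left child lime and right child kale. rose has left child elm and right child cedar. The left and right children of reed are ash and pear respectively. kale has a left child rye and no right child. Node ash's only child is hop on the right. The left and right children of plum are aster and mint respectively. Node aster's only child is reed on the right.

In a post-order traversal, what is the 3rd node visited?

Post-order visits the left subtree, then the right subtree, then the node.
At fir: go left to plum.
  At plum: go left to aster.
    At aster: no left child.
    At aster: go right to reed.
      At reed: go left to ash.
        At ash: no left child.
        At ash: go right to hop.
          hop is a leaf — visit hop.
        Visit ash.
      At reed: go right to pear.
        pear is a leaf — visit pear.
      Visit reed.
    Visit aster.
  At plum: go right to mint.
    mint is a leaf — visit mint.
  Visit plum.
At fir: go right to rose.
  At rose: go left to elm.
    At elm: go left to lime.
      lime is a leaf — visit lime.
    At elm: go right to kale.
      At kale: go left to rye.
        rye is a leaf — visit rye.
      At kale: no right child.
      Visit kale.
    Visit elm.
  At rose: go right to cedar.
    cedar is a leaf — visit cedar.
  Visit rose.
Visit fir.
Full post-order sequence: hop, ash, pear, reed, aster, mint, plum, lime, rye, kale, elm, cedar, rose, fir.

pear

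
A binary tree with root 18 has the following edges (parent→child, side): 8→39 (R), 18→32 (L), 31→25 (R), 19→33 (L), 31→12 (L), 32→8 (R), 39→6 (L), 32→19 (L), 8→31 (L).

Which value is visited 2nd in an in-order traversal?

19

In-order visits the left subtree, then the node, then the right subtree.
At 18: go left to 32.
  At 32: go left to 19.
    At 19: go left to 33.
      33 is a leaf — visit 33.
    Visit 19.
    At 19: no right child.
  Visit 32.
  At 32: go right to 8.
    At 8: go left to 31.
      At 31: go left to 12.
        12 is a leaf — visit 12.
      Visit 31.
      At 31: go right to 25.
        25 is a leaf — visit 25.
    Visit 8.
    At 8: go right to 39.
      At 39: go left to 6.
        6 is a leaf — visit 6.
      Visit 39.
      At 39: no right child.
Visit 18.
At 18: no right child.
Full in-order sequence: 33, 19, 32, 12, 31, 25, 8, 6, 39, 18.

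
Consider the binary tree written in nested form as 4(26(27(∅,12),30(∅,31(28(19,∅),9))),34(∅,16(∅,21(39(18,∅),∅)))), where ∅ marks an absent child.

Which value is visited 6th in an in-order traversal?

In-order visits the left subtree, then the node, then the right subtree.
At 4: go left to 26.
  At 26: go left to 27.
    At 27: no left child.
    Visit 27.
    At 27: go right to 12.
      12 is a leaf — visit 12.
  Visit 26.
  At 26: go right to 30.
    At 30: no left child.
    Visit 30.
    At 30: go right to 31.
      At 31: go left to 28.
        At 28: go left to 19.
          19 is a leaf — visit 19.
        Visit 28.
        At 28: no right child.
      Visit 31.
      At 31: go right to 9.
        9 is a leaf — visit 9.
Visit 4.
At 4: go right to 34.
  At 34: no left child.
  Visit 34.
  At 34: go right to 16.
    At 16: no left child.
    Visit 16.
    At 16: go right to 21.
      At 21: go left to 39.
        At 39: go left to 18.
          18 is a leaf — visit 18.
        Visit 39.
        At 39: no right child.
      Visit 21.
      At 21: no right child.
Full in-order sequence: 27, 12, 26, 30, 19, 28, 31, 9, 4, 34, 16, 18, 39, 21.

28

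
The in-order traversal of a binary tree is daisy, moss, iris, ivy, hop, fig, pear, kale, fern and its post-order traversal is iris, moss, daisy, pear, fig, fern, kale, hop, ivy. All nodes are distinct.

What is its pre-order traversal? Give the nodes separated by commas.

The last element of post-order is the root; it splits in-order into left and right subtrees.
Root ivy: left subtree has 3 nodes {daisy, moss, iris}, right has 5 {hop, fig, pear, kale, fern}.
  Root daisy: left subtree has 0 nodes { }, right has 2 {moss, iris}.
    Root moss: left subtree has 0 nodes { }, right has 1 {iris}.
  Root hop: left subtree has 0 nodes { }, right has 4 {fig, pear, kale, fern}.
    Root kale: left subtree has 2 nodes {fig, pear}, right has 1 {fern}.
      Root fig: left subtree has 0 nodes { }, right has 1 {pear}.

ivy, daisy, moss, iris, hop, kale, fig, pear, fern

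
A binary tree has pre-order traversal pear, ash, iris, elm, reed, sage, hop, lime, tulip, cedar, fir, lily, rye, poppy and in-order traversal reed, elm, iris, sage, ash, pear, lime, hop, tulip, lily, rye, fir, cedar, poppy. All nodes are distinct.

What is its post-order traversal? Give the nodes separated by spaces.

The first element of pre-order is the root; it splits in-order into left and right subtrees.
Root pear: left subtree has 5 nodes {reed, elm, iris, sage, ash}, right has 8 {lime, hop, tulip, lily, rye, fir, cedar, poppy}.
  Root ash: left subtree has 4 nodes {reed, elm, iris, sage}, right has 0 { }.
    Root iris: left subtree has 2 nodes {reed, elm}, right has 1 {sage}.
      Root elm: left subtree has 1 node {reed}, right has 0 { }.
  Root hop: left subtree has 1 node {lime}, right has 6 {tulip, lily, rye, fir, cedar, poppy}.
    Root tulip: left subtree has 0 nodes { }, right has 5 {lily, rye, fir, cedar, poppy}.
      Root cedar: left subtree has 3 nodes {lily, rye, fir}, right has 1 {poppy}.
        Root fir: left subtree has 2 nodes {lily, rye}, right has 0 { }.
          Root lily: left subtree has 0 nodes { }, right has 1 {rye}.

reed elm sage iris ash lime rye lily fir poppy cedar tulip hop pear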